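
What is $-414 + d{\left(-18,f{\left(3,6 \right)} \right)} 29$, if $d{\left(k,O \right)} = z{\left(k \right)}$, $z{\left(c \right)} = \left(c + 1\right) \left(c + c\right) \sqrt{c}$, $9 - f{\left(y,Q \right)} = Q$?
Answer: $-414 + 53244 i \sqrt{2} \approx -414.0 + 75298.0 i$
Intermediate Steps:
$f{\left(y,Q \right)} = 9 - Q$
$z{\left(c \right)} = 2 c^{\frac{3}{2}} \left(1 + c\right)$ ($z{\left(c \right)} = \left(1 + c\right) 2 c \sqrt{c} = 2 c \left(1 + c\right) \sqrt{c} = 2 c^{\frac{3}{2}} \left(1 + c\right)$)
$d{\left(k,O \right)} = 2 k^{\frac{3}{2}} \left(1 + k\right)$
$-414 + d{\left(-18,f{\left(3,6 \right)} \right)} 29 = -414 + 2 \left(-18\right)^{\frac{3}{2}} \left(1 - 18\right) 29 = -414 + 2 \left(- 54 i \sqrt{2}\right) \left(-17\right) 29 = -414 + 1836 i \sqrt{2} \cdot 29 = -414 + 53244 i \sqrt{2}$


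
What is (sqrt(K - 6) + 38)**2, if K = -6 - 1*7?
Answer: (38 + I*sqrt(19))**2 ≈ 1425.0 + 331.28*I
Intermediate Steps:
K = -13 (K = -6 - 7 = -13)
(sqrt(K - 6) + 38)**2 = (sqrt(-13 - 6) + 38)**2 = (sqrt(-19) + 38)**2 = (I*sqrt(19) + 38)**2 = (38 + I*sqrt(19))**2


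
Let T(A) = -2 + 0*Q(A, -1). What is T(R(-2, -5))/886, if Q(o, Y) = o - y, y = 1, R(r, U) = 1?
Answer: -1/443 ≈ -0.0022573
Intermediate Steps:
Q(o, Y) = -1 + o (Q(o, Y) = o - 1*1 = o - 1 = -1 + o)
T(A) = -2 (T(A) = -2 + 0*(-1 + A) = -2 + 0 = -2)
T(R(-2, -5))/886 = -2/886 = -2*1/886 = -1/443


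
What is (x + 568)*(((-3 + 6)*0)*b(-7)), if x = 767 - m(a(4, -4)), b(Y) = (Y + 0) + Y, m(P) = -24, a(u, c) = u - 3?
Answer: 0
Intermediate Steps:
a(u, c) = -3 + u
b(Y) = 2*Y (b(Y) = Y + Y = 2*Y)
x = 791 (x = 767 - 1*(-24) = 767 + 24 = 791)
(x + 568)*(((-3 + 6)*0)*b(-7)) = (791 + 568)*(((-3 + 6)*0)*(2*(-7))) = 1359*((3*0)*(-14)) = 1359*(0*(-14)) = 1359*0 = 0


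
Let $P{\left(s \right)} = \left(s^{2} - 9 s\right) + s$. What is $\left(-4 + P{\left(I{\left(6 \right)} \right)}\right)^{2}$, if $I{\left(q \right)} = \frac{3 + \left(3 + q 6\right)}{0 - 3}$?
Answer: $92416$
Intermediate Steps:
$I{\left(q \right)} = -2 - 2 q$ ($I{\left(q \right)} = \frac{3 + \left(3 + 6 q\right)}{-3} = \left(6 + 6 q\right) \left(- \frac{1}{3}\right) = -2 - 2 q$)
$P{\left(s \right)} = s^{2} - 8 s$
$\left(-4 + P{\left(I{\left(6 \right)} \right)}\right)^{2} = \left(-4 + \left(-2 - 12\right) \left(-8 - 14\right)\right)^{2} = \left(-4 - 14 \left(-8 - 14\right)\right)^{2} = \left(-4 - -308\right)^{2} = \left(-4 + 308\right)^{2} = 304^{2} = 92416$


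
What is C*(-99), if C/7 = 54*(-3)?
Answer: 112266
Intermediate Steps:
C = -1134 (C = 7*(54*(-3)) = 7*(-162) = -1134)
C*(-99) = -1134*(-99) = 112266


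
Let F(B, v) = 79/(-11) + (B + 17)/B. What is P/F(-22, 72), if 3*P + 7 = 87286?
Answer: -640046/153 ≈ -4183.3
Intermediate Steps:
F(B, v) = -79/11 + (17 + B)/B (F(B, v) = 79*(-1/11) + (17 + B)/B = -79/11 + (17 + B)/B)
P = 29093 (P = -7/3 + (1/3)*87286 = -7/3 + 87286/3 = 29093)
P/F(-22, 72) = 29093/(-68/11 + 17/(-22)) = 29093/(-68/11 + 17*(-1/22)) = 29093/(-68/11 - 17/22) = 29093/(-153/22) = 29093*(-22/153) = -640046/153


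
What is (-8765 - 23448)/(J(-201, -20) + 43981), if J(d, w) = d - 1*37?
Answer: -32213/43743 ≈ -0.73641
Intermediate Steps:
J(d, w) = -37 + d (J(d, w) = d - 37 = -37 + d)
(-8765 - 23448)/(J(-201, -20) + 43981) = (-8765 - 23448)/((-37 - 201) + 43981) = -32213/(-238 + 43981) = -32213/43743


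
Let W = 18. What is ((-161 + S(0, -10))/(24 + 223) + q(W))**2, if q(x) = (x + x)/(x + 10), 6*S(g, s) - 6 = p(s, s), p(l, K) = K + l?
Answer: 10491121/26904969 ≈ 0.38993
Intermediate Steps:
S(g, s) = 1 + s/3 (S(g, s) = 1 + (s + s)/6 = 1 + (2*s)/6 = 1 + s/3)
q(x) = 2*x/(10 + x) (q(x) = (2*x)/(10 + x) = 2*x/(10 + x))
((-161 + S(0, -10))/(24 + 223) + q(W))**2 = ((-161 + (1 + (1/3)*(-10)))/(24 + 223) + 2*18/(10 + 18))**2 = ((-161 + (1 - 10/3))/247 + 2*18/28)**2 = ((-161 - 7/3)*(1/247) + 2*18*(1/28))**2 = (-490/3*1/247 + 9/7)**2 = (-490/741 + 9/7)**2 = (3239/5187)**2 = 10491121/26904969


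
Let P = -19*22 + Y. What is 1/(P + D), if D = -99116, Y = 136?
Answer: -1/99398 ≈ -1.0061e-5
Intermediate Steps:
P = -282 (P = -19*22 + 136 = -418 + 136 = -282)
1/(P + D) = 1/(-282 - 99116) = 1/(-99398) = -1/99398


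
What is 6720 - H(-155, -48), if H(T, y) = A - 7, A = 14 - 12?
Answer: 6725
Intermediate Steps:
A = 2
H(T, y) = -5 (H(T, y) = 2 - 7 = -5)
6720 - H(-155, -48) = 6720 - 1*(-5) = 6720 + 5 = 6725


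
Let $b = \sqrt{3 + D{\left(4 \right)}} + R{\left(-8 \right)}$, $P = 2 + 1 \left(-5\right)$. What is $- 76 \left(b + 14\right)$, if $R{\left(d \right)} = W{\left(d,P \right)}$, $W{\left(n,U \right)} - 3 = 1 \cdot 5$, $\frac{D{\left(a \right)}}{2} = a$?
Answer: $-1672 - 76 \sqrt{11} \approx -1924.1$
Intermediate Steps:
$D{\left(a \right)} = 2 a$
$P = -3$ ($P = 2 - 5 = -3$)
$W{\left(n,U \right)} = 8$ ($W{\left(n,U \right)} = 3 + 1 \cdot 5 = 3 + 5 = 8$)
$R{\left(d \right)} = 8$
$b = 8 + \sqrt{11}$ ($b = \sqrt{3 + 2 \cdot 4} + 8 = \sqrt{3 + 8} + 8 = \sqrt{11} + 8 = 8 + \sqrt{11} \approx 11.317$)
$- 76 \left(b + 14\right) = - 76 \left(\left(8 + \sqrt{11}\right) + 14\right) = - 76 \left(22 + \sqrt{11}\right) = -1672 - 76 \sqrt{11}$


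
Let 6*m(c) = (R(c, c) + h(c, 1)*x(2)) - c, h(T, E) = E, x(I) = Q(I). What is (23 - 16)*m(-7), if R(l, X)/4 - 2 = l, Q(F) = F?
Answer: -77/6 ≈ -12.833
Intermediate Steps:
R(l, X) = 8 + 4*l
x(I) = I
m(c) = 5/3 + c/2 (m(c) = (((8 + 4*c) + 1*2) - c)/6 = (((8 + 4*c) + 2) - c)/6 = ((10 + 4*c) - c)/6 = (10 + 3*c)/6 = 5/3 + c/2)
(23 - 16)*m(-7) = (23 - 16)*(5/3 + (½)*(-7)) = 7*(5/3 - 7/2) = 7*(-11/6) = -77/6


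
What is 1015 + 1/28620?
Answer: 29049301/28620 ≈ 1015.0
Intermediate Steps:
1015 + 1/28620 = 29049301/28620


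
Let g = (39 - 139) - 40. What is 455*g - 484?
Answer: -64184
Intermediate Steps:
g = -140 (g = -100 - 40 = -140)
455*g - 484 = 455*(-140) - 484 = -63700 - 484 = -64184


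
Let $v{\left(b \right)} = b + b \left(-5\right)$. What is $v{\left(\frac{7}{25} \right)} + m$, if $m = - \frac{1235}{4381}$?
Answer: $- \frac{11811}{8425} \approx -1.4019$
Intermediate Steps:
$v{\left(b \right)} = - 4 b$ ($v{\left(b \right)} = b - 5 b = - 4 b$)
$m = - \frac{95}{337}$ ($m = \left(-1235\right) \frac{1}{4381} = - \frac{95}{337} \approx -0.2819$)
$v{\left(\frac{7}{25} \right)} + m = - 4 \cdot \frac{7}{25} - \frac{95}{337} = - 4 \cdot 7 \cdot \frac{1}{25} - \frac{95}{337} = \left(-4\right) \frac{7}{25} - \frac{95}{337} = - \frac{28}{25} - \frac{95}{337} = - \frac{11811}{8425}$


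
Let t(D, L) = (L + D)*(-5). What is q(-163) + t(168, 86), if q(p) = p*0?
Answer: -1270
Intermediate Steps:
t(D, L) = -5*D - 5*L (t(D, L) = (D + L)*(-5) = -5*D - 5*L)
q(p) = 0
q(-163) + t(168, 86) = 0 + (-5*168 - 5*86) = 0 + (-840 - 430) = 0 - 1270 = -1270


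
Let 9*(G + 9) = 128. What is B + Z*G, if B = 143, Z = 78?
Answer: 1651/3 ≈ 550.33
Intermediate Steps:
G = 47/9 (G = -9 + (⅑)*128 = -9 + 128/9 = 47/9 ≈ 5.2222)
B + Z*G = 143 + 78*(47/9) = 143 + 1222/3 = 1651/3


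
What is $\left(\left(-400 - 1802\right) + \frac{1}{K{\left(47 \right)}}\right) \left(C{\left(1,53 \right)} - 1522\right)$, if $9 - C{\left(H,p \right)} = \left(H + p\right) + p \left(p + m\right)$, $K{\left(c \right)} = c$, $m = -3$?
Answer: $\frac{436429981}{47} \approx 9.2857 \cdot 10^{6}$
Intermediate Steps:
$C{\left(H,p \right)} = 9 - H - p - p \left(-3 + p\right)$ ($C{\left(H,p \right)} = 9 - \left(\left(H + p\right) + p \left(p - 3\right)\right) = 9 - \left(\left(H + p\right) + p \left(-3 + p\right)\right) = 9 - \left(H + p + p \left(-3 + p\right)\right) = 9 - H - p - p \left(-3 + p\right)$)
$\left(\left(-400 - 1802\right) + \frac{1}{K{\left(47 \right)}}\right) \left(C{\left(1,53 \right)} - 1522\right) = \left(\left(-400 - 1802\right) + \frac{1}{47}\right) \left(\left(9 - 1 - 53^{2} + 2 \cdot 53\right) - 1522\right) = \left(-2202 + \frac{1}{47}\right) \left(\left(9 - 1 - 2809 + 106\right) - 1522\right) = - \frac{103493 \left(\left(9 - 1 - 2809 + 106\right) - 1522\right)}{47} = - \frac{103493 \left(-2695 - 1522\right)}{47} = \left(- \frac{103493}{47}\right) \left(-4217\right) = \frac{436429981}{47}$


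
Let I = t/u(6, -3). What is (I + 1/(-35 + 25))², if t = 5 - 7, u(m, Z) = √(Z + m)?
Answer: 403/300 + 2*√3/15 ≈ 1.5743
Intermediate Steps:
t = -2
I = -2*√3/3 (I = -2/√(-3 + 6) = -2*√3/3 ≈ -1.1547)
(I + 1/(-35 + 25))² = (-2*√3/3 + 1/(-35 + 25))² = (-2*√3/3 + 1/(-10))² = (-2*√3/3 - ⅒)² = (-⅒ - 2*√3/3)²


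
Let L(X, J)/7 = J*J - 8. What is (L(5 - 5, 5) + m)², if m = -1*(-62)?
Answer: 32761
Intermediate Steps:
L(X, J) = -56 + 7*J² (L(X, J) = 7*(J*J - 8) = 7*(J² - 8) = 7*(-8 + J²) = -56 + 7*J²)
m = 62
(L(5 - 5, 5) + m)² = ((-56 + 7*5²) + 62)² = ((-56 + 7*25) + 62)² = ((-56 + 175) + 62)² = (119 + 62)² = 181² = 32761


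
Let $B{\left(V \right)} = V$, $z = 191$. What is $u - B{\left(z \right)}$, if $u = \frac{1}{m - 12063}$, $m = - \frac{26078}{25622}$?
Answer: $- \frac{29519470023}{154552132} \approx -191.0$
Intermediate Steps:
$m = - \frac{13039}{12811}$ ($m = \left(-26078\right) \frac{1}{25622} = - \frac{13039}{12811} \approx -1.0178$)
$u = - \frac{12811}{154552132}$ ($u = \frac{1}{- \frac{13039}{12811} - 12063} = \frac{1}{- \frac{154552132}{12811}} = - \frac{12811}{154552132} \approx -8.2891 \cdot 10^{-5}$)
$u - B{\left(z \right)} = - \frac{12811}{154552132} - 191 = - \frac{29519470023}{154552132}$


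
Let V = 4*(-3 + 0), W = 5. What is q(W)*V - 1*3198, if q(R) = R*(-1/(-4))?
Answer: -3213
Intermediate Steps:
q(R) = R/4 (q(R) = R*(-1*(-1/4)) = R*(1/4) = R/4)
V = -12 (V = 4*(-3) = -12)
q(W)*V - 1*3198 = ((1/4)*5)*(-12) - 1*3198 = (5/4)*(-12) - 3198 = -15 - 3198 = -3213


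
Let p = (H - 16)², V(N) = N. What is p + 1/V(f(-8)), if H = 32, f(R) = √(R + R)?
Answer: 256 - I/4 ≈ 256.0 - 0.25*I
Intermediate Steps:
f(R) = √2*√R (f(R) = √(2*R) = √2*√R)
p = 256 (p = (32 - 16)² = 16² = 256)
p + 1/V(f(-8)) = 256 + 1/(√2*√(-8)) = 256 + 1/(√2*(2*I*√2)) = 256 + 1/(4*I) = 256 - I/4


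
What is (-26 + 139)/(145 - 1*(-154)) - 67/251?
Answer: 8330/75049 ≈ 0.11099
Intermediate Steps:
(-26 + 139)/(145 - 1*(-154)) - 67/251 = 113/(145 + 154) - 67*1/251 = 113/299 - 67/251 = 8330/75049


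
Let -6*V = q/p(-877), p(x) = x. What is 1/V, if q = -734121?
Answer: -1754/244707 ≈ -0.0071678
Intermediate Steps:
V = -244707/1754 (V = -(-244707)/(2*(-877)) = -(-244707)*(-1)/(2*877) = -1/6*734121/877 = -244707/1754 ≈ -139.51)
1/V = 1/(-244707/1754) = -1754/244707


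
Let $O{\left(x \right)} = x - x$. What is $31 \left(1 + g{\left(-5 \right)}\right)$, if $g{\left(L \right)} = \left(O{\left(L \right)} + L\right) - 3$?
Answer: $-217$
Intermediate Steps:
$O{\left(x \right)} = 0$
$g{\left(L \right)} = -3 + L$ ($g{\left(L \right)} = \left(0 + L\right) - 3 = L - 3 = -3 + L$)
$31 \left(1 + g{\left(-5 \right)}\right) = 31 \left(1 - 8\right) = 31 \left(-7\right) = -217$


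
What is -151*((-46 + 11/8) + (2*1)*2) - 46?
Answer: 48707/8 ≈ 6088.4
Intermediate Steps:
-151*((-46 + 11/8) + (2*1)*2) - 46 = -151*((-46 + 11*(⅛)) + 2*2) - 46 = -151*((-46 + 11/8) + 4) - 46 = -151*(-357/8 + 4) - 46 = -151*(-325/8) - 46 = 49075/8 - 46 = 48707/8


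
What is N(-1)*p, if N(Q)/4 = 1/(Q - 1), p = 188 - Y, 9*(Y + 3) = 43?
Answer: -3352/9 ≈ -372.44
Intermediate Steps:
Y = 16/9 (Y = -3 + (1/9)*43 = -3 + 43/9 = 16/9 ≈ 1.7778)
p = 1676/9 (p = 188 - 1*16/9 = 188 - 16/9 = 1676/9 ≈ 186.22)
N(Q) = 4/(-1 + Q) (N(Q) = 4/(Q - 1) = 4/(-1 + Q))
N(-1)*p = (4/(-1 - 1))*(1676/9) = (4/(-2))*(1676/9) = (4*(-1/2))*(1676/9) = -2*1676/9 = -3352/9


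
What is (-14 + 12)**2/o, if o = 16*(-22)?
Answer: -1/88 ≈ -0.011364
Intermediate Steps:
o = -352
(-14 + 12)**2/o = (-14 + 12)**2/(-352) = (-2)**2*(-1/352) = 4*(-1/352) = -1/88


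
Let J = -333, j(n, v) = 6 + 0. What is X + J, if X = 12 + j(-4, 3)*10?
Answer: -261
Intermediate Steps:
j(n, v) = 6
X = 72 (X = 12 + 6*10 = 12 + 60 = 72)
X + J = 72 - 333 = -261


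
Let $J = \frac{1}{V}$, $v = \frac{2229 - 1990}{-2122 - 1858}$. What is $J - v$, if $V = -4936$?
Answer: $\frac{293931}{4911320} \approx 0.059848$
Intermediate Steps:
$v = - \frac{239}{3980}$ ($v = \frac{239}{-3980} = 239 \left(- \frac{1}{3980}\right) = - \frac{239}{3980} \approx -0.06005$)
$J = - \frac{1}{4936}$ ($J = \frac{1}{-4936} = - \frac{1}{4936} \approx -0.00020259$)
$J - v = - \frac{1}{4936} - - \frac{239}{3980} = - \frac{1}{4936} + \frac{239}{3980} = \frac{293931}{4911320}$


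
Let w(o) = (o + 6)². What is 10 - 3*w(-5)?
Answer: 7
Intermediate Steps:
w(o) = (6 + o)²
10 - 3*w(-5) = 10 - 3*(6 - 5)² = 10 - 3*1² = 10 - 3*1 = 10 - 3 = 7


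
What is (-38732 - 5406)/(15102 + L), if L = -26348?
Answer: 22069/5623 ≈ 3.9248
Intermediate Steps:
(-38732 - 5406)/(15102 + L) = (-38732 - 5406)/(15102 - 26348) = -44138/(-11246) = -44138*(-1/11246) = 22069/5623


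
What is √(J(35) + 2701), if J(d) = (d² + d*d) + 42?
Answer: 3*√577 ≈ 72.063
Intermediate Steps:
J(d) = 42 + 2*d² (J(d) = (d² + d²) + 42 = 2*d² + 42 = 42 + 2*d²)
√(J(35) + 2701) = √((42 + 2*35²) + 2701) = √((42 + 2*1225) + 2701) = √((42 + 2450) + 2701) = √(2492 + 2701) = √5193 = 3*√577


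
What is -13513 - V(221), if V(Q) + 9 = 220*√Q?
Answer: -13504 - 220*√221 ≈ -16775.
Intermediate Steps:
V(Q) = -9 + 220*√Q
-13513 - V(221) = -13513 - (-9 + 220*√221) = -13513 + (9 - 220*√221) = -13504 - 220*√221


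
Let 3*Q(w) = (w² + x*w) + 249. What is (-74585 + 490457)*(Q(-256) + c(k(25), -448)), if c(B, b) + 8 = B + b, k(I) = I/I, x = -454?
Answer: 25041593856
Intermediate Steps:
k(I) = 1
Q(w) = 83 - 454*w/3 + w²/3 (Q(w) = ((w² - 454*w) + 249)/3 = (249 + w² - 454*w)/3 = 83 - 454*w/3 + w²/3)
c(B, b) = -8 + B + b (c(B, b) = -8 + (B + b) = -8 + B + b)
(-74585 + 490457)*(Q(-256) + c(k(25), -448)) = (-74585 + 490457)*((83 - 454/3*(-256) + (⅓)*(-256)²) + (-8 + 1 - 448)) = 415872*((83 + 116224/3 + (⅓)*65536) - 455) = 415872*((83 + 116224/3 + 65536/3) - 455) = 415872*(182009/3 - 455) = 415872*(180644/3) = 25041593856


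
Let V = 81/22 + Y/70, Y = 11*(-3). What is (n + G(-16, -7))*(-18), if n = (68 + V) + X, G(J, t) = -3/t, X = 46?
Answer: -815238/385 ≈ -2117.5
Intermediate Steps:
Y = -33
V = 1236/385 (V = 81/22 - 33/70 = 1236/385 ≈ 3.2104)
n = 45126/385 (n = (68 + 1236/385) + 46 = 27416/385 + 46 = 45126/385 ≈ 117.21)
(n + G(-16, -7))*(-18) = (45126/385 - 3/(-7))*(-18) = (45126/385 - 3*(-⅐))*(-18) = (45126/385 + 3/7)*(-18) = (45291/385)*(-18) = -815238/385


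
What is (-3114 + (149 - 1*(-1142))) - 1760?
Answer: -3583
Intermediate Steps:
(-3114 + (149 - 1*(-1142))) - 1760 = (-3114 + (149 + 1142)) - 1760 = (-3114 + 1291) - 1760 = -1823 - 1760 = -3583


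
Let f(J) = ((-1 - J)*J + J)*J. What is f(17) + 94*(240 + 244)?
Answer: 40583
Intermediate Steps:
f(J) = J*(J + J*(-1 - J)) (f(J) = (J*(-1 - J) + J)*J = (J + J*(-1 - J))*J = J*(J + J*(-1 - J)))
f(17) + 94*(240 + 244) = -1*17³ + 94*(240 + 244) = -1*4913 + 94*484 = -4913 + 45496 = 40583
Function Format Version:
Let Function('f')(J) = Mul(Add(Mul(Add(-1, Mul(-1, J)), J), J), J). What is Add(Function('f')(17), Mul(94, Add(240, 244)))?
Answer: 40583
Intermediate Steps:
Function('f')(J) = Mul(J, Add(J, Mul(J, Add(-1, Mul(-1, J))))) (Function('f')(J) = Mul(Add(Mul(J, Add(-1, Mul(-1, J))), J), J) = Mul(Add(J, Mul(J, Add(-1, Mul(-1, J)))), J) = Mul(J, Add(J, Mul(J, Add(-1, Mul(-1, J))))))
Add(Function('f')(17), Mul(94, Add(240, 244))) = Add(Mul(-1, Pow(17, 3)), Mul(94, Add(240, 244))) = Add(Mul(-1, 4913), Mul(94, 484)) = Add(-4913, 45496) = 40583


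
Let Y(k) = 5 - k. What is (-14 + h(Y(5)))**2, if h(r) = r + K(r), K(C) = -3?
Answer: 289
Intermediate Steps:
h(r) = -3 + r (h(r) = r - 3 = -3 + r)
(-14 + h(Y(5)))**2 = (-14 + (-3 + (5 - 1*5)))**2 = (-14 + (-3 + (5 - 5)))**2 = (-14 + (-3 + 0))**2 = (-14 - 3)**2 = (-17)**2 = 289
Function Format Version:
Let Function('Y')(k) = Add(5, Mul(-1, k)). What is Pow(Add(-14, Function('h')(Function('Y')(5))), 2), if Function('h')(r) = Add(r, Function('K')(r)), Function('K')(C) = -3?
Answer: 289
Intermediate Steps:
Function('h')(r) = Add(-3, r) (Function('h')(r) = Add(r, -3) = Add(-3, r))
Pow(Add(-14, Function('h')(Function('Y')(5))), 2) = Pow(Add(-14, Add(-3, Add(5, Mul(-1, 5)))), 2) = Pow(Add(-14, Add(-3, Add(5, -5))), 2) = Pow(Add(-14, Add(-3, 0)), 2) = Pow(Add(-14, -3), 2) = Pow(-17, 2) = 289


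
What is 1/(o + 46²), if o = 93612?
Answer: 1/95728 ≈ 1.0446e-5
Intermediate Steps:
1/(o + 46²) = 1/(93612 + 46²) = 1/(93612 + 2116) = 1/95728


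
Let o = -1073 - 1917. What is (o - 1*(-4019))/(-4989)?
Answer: -343/1663 ≈ -0.20625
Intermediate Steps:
o = -2990
(o - 1*(-4019))/(-4989) = (-2990 - 1*(-4019))/(-4989) = (-2990 + 4019)*(-1/4989) = 1029*(-1/4989) = -343/1663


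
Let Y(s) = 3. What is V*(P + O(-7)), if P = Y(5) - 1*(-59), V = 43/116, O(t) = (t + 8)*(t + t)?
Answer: 516/29 ≈ 17.793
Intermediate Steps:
O(t) = 2*t*(8 + t) (O(t) = (8 + t)*(2*t) = 2*t*(8 + t))
V = 43/116 (V = 43*(1/116) = 43/116 ≈ 0.37069)
P = 62 (P = 3 - 1*(-59) = 3 + 59 = 62)
V*(P + O(-7)) = 43*(62 + 2*(-7)*(8 - 7))/116 = 43*(62 + 2*(-7)*1)/116 = 43*(62 - 14)/116 = (43/116)*48 = 516/29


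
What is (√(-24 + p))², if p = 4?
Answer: -20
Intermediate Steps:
(√(-24 + p))² = (√(-24 + 4))² = (√(-20))² = (2*I*√5)² = -20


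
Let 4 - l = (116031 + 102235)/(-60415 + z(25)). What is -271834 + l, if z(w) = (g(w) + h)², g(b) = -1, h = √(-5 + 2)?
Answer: 4*(-135915*√3 + 4105733711*I)/(-60417*I + 2*√3) ≈ -2.7183e+5 - 0.00020714*I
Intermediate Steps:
h = I*√3 (h = √(-3) = I*√3 ≈ 1.732*I)
z(w) = (-1 + I*√3)²
l = 4 - 218266/(-60415 + (1 - I*√3)²) (l = 4 - (116031 + 102235)/(-60415 + (1 - I*√3)²) = 4 - 218266/(-60415 + (1 - I*√3)²) ≈ 7.6127 - 0.00020714*I)
-271834 + l = -271834 + 2*(-229967*I + 4*√3)/(-60417*I + 2*√3)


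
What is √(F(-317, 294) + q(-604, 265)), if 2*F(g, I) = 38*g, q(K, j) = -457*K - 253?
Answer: 2*√67438 ≈ 519.38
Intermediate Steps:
q(K, j) = -253 - 457*K
F(g, I) = 19*g (F(g, I) = (38*g)/2 = 19*g)
√(F(-317, 294) + q(-604, 265)) = √(19*(-317) + (-253 - 457*(-604))) = √(-6023 + (-253 + 276028)) = √(-6023 + 275775) = √269752 = 2*√67438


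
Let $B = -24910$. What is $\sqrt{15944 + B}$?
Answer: $i \sqrt{8966} \approx 94.689 i$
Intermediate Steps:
$\sqrt{15944 + B} = \sqrt{15944 - 24910} = \sqrt{-8966} = i \sqrt{8966}$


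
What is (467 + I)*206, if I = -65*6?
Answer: 15862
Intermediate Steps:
I = -390
(467 + I)*206 = (467 - 390)*206 = 77*206 = 15862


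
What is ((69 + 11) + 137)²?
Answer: 47089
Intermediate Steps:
((69 + 11) + 137)² = (80 + 137)² = 217² = 47089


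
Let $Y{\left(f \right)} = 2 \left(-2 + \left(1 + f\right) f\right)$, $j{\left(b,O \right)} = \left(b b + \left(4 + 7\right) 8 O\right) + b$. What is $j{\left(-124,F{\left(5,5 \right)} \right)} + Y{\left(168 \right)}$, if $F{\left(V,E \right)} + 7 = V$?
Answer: $71856$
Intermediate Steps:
$F{\left(V,E \right)} = -7 + V$
$j{\left(b,O \right)} = b + b^{2} + 88 O$ ($j{\left(b,O \right)} = \left(b^{2} + 11 \cdot 8 O\right) + b = \left(b^{2} + 88 O\right) + b = b + b^{2} + 88 O$)
$Y{\left(f \right)} = -4 + 2 f \left(1 + f\right)$ ($Y{\left(f \right)} = 2 \left(-2 + f \left(1 + f\right)\right) = -4 + 2 f \left(1 + f\right)$)
$j{\left(-124,F{\left(5,5 \right)} \right)} + Y{\left(168 \right)} = \left(-124 + \left(-124\right)^{2} + 88 \left(-7 + 5\right)\right) + \left(-4 + 2 \cdot 168 + 2 \cdot 168^{2}\right) = \left(-124 + 15376 + 88 \left(-2\right)\right) + \left(-4 + 336 + 2 \cdot 28224\right) = \left(-124 + 15376 - 176\right) + \left(-4 + 336 + 56448\right) = 15076 + 56780 = 71856$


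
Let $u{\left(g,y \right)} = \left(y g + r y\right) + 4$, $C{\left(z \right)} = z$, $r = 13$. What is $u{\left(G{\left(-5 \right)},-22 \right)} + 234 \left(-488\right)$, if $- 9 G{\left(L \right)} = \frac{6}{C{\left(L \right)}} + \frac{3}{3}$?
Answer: $- \frac{5151352}{45} \approx -1.1447 \cdot 10^{5}$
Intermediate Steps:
$G{\left(L \right)} = - \frac{1}{9} - \frac{2}{3 L}$ ($G{\left(L \right)} = - \frac{\frac{6}{L} + \frac{3}{3}}{9} = - \frac{\frac{6}{L} + 3 \cdot \frac{1}{3}}{9} = - \frac{\frac{6}{L} + 1}{9} = - \frac{1 + \frac{6}{L}}{9} = - \frac{1}{9} - \frac{2}{3 L}$)
$u{\left(g,y \right)} = 4 + 13 y + g y$ ($u{\left(g,y \right)} = \left(y g + 13 y\right) + 4 = \left(g y + 13 y\right) + 4 = \left(13 y + g y\right) + 4 = 4 + 13 y + g y$)
$u{\left(G{\left(-5 \right)},-22 \right)} + 234 \left(-488\right) = \left(4 + 13 \left(-22\right) + \frac{-6 - -5}{9 \left(-5\right)} \left(-22\right)\right) + 234 \left(-488\right) = \left(4 - 286 + \frac{1}{9} \left(- \frac{1}{5}\right) \left(-6 + 5\right) \left(-22\right)\right) - 114192 = \left(4 - 286 + \frac{1}{9} \left(- \frac{1}{5}\right) \left(-1\right) \left(-22\right)\right) - 114192 = \left(4 - 286 + \frac{1}{45} \left(-22\right)\right) - 114192 = \left(4 - 286 - \frac{22}{45}\right) - 114192 = - \frac{12712}{45} - 114192 = - \frac{5151352}{45}$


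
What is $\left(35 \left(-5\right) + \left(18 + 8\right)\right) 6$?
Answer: $-894$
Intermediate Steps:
$\left(35 \left(-5\right) + \left(18 + 8\right)\right) 6 = \left(-175 + 26\right) 6 = \left(-149\right) 6 = -894$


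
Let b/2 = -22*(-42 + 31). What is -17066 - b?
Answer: -17550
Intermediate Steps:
b = 484 (b = 2*(-22*(-42 + 31)) = 2*(-22*(-11)) = 2*242 = 484)
-17066 - b = -17066 - 1*484 = -17066 - 484 = -17550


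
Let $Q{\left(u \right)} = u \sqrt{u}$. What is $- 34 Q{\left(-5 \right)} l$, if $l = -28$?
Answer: $- 4760 i \sqrt{5} \approx - 10644.0 i$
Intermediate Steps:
$Q{\left(u \right)} = u^{\frac{3}{2}}$
$- 34 Q{\left(-5 \right)} l = - 34 \left(-5\right)^{\frac{3}{2}} \left(-28\right) = - 34 \left(- 5 i \sqrt{5}\right) \left(-28\right) = 170 i \sqrt{5} \left(-28\right) = - 4760 i \sqrt{5}$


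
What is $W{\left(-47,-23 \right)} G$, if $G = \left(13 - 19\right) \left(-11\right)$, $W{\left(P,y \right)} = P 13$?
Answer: $-40326$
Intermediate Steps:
$W{\left(P,y \right)} = 13 P$
$G = 66$ ($G = \left(-6\right) \left(-11\right) = 66$)
$W{\left(-47,-23 \right)} G = 13 \left(-47\right) 66 = \left(-611\right) 66 = -40326$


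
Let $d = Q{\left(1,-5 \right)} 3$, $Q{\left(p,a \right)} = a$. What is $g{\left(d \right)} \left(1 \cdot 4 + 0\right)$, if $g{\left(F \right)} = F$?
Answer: $-60$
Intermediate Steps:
$d = -15$ ($d = \left(-5\right) 3 = -15$)
$g{\left(d \right)} \left(1 \cdot 4 + 0\right) = - 15 \left(1 \cdot 4 + 0\right) = - 15 \left(4 + 0\right) = \left(-15\right) 4 = -60$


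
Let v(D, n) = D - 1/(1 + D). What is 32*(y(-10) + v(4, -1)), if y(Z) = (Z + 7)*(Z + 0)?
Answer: 5408/5 ≈ 1081.6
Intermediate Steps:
y(Z) = Z*(7 + Z) (y(Z) = (7 + Z)*Z = Z*(7 + Z))
32*(y(-10) + v(4, -1)) = 32*(-10*(7 - 10) + (-1 + 4 + 4²)/(1 + 4)) = 32*(-10*(-3) + (-1 + 4 + 16)/5) = 32*(30 + (⅕)*19) = 32*(30 + 19/5) = 32*(169/5) = 5408/5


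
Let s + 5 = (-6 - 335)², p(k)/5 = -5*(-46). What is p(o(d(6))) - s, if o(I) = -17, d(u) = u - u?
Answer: -115126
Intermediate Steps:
d(u) = 0
p(k) = 1150 (p(k) = 5*(-5*(-46)) = 5*230 = 1150)
s = 116276 (s = -5 + (-6 - 335)² = -5 + (-341)² = -5 + 116281 = 116276)
p(o(d(6))) - s = 1150 - 1*116276 = 1150 - 116276 = -115126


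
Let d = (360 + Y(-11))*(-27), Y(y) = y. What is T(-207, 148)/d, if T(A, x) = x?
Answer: -148/9423 ≈ -0.015706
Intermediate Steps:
d = -9423 (d = (360 - 11)*(-27) = 349*(-27) = -9423)
T(-207, 148)/d = 148/(-9423) = 148*(-1/9423) = -148/9423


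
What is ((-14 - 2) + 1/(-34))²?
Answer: 297025/1156 ≈ 256.94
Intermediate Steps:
((-14 - 2) + 1/(-34))² = (-16 - 1/34)² = (-545/34)² = 297025/1156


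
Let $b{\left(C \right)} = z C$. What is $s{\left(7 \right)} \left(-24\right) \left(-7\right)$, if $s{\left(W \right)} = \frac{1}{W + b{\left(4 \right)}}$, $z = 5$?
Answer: $\frac{56}{9} \approx 6.2222$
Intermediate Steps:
$b{\left(C \right)} = 5 C$
$s{\left(W \right)} = \frac{1}{20 + W}$ ($s{\left(W \right)} = \frac{1}{W + 5 \cdot 4} = \frac{1}{W + 20} = \frac{1}{20 + W}$)
$s{\left(7 \right)} \left(-24\right) \left(-7\right) = \frac{1}{20 + 7} \left(-24\right) \left(-7\right) = \frac{1}{27} \left(-24\right) \left(-7\right) = \left(- \frac{8}{9}\right) \left(-7\right) = \frac{56}{9}$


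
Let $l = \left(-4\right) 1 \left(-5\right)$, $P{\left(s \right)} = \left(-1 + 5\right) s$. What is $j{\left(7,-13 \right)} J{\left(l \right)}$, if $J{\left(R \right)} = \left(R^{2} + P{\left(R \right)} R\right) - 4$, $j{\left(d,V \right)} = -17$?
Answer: $-33932$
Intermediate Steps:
$P{\left(s \right)} = 4 s$
$l = 20$ ($l = \left(-4\right) \left(-5\right) = 20$)
$J{\left(R \right)} = -4 + 5 R^{2}$ ($J{\left(R \right)} = \left(R^{2} + 4 R R\right) - 4 = \left(R^{2} + 4 R^{2}\right) - 4 = 5 R^{2} - 4 = -4 + 5 R^{2}$)
$j{\left(7,-13 \right)} J{\left(l \right)} = - 17 \left(-4 + 5 \cdot 20^{2}\right) = - 17 \left(-4 + 5 \cdot 400\right) = - 17 \left(-4 + 2000\right) = \left(-17\right) 1996 = -33932$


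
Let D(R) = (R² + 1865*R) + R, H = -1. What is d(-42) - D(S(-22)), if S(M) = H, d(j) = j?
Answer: 1823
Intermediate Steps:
S(M) = -1
D(R) = R² + 1866*R
d(-42) - D(S(-22)) = -42 - (-1)*(1866 - 1) = -42 - (-1)*1865 = -42 - 1*(-1865) = -42 + 1865 = 1823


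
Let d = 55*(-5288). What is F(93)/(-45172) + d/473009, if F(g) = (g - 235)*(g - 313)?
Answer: -6978656410/5341690637 ≈ -1.3064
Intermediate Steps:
d = -290840
F(g) = (-313 + g)*(-235 + g) (F(g) = (-235 + g)*(-313 + g) = (-313 + g)*(-235 + g))
F(93)/(-45172) + d/473009 = (73555 + 93² - 548*93)/(-45172) - 290840/473009 = (73555 + 8649 - 50964)*(-1/45172) - 290840*1/473009 = 31240*(-1/45172) - 290840/473009 = -7810/11293 - 290840/473009 = -6978656410/5341690637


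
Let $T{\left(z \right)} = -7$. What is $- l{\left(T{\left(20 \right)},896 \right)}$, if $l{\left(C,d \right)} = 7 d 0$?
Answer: $0$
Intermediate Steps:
$l{\left(C,d \right)} = 0$
$- l{\left(T{\left(20 \right)},896 \right)} = \left(-1\right) 0 = 0$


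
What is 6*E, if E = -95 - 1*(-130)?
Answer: 210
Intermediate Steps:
E = 35 (E = -95 + 130 = 35)
6*E = 6*35 = 210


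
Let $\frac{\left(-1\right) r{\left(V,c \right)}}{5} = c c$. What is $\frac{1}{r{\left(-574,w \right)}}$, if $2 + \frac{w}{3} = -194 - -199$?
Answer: $- \frac{1}{405} \approx -0.0024691$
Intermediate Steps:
$w = 9$ ($w = -6 + 3 \left(-194 - -199\right) = -6 + 3 \left(-194 + 199\right) = -6 + 3 \cdot 5 = -6 + 15 = 9$)
$r{\left(V,c \right)} = - 5 c^{2}$ ($r{\left(V,c \right)} = - 5 c c = - 5 c^{2}$)
$\frac{1}{r{\left(-574,w \right)}} = \frac{1}{\left(-5\right) 9^{2}} = \frac{1}{\left(-5\right) 81} = \frac{1}{-405} = - \frac{1}{405}$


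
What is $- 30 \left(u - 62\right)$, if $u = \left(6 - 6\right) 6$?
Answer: $1860$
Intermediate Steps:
$u = 0$ ($u = 0 \cdot 6 = 0$)
$- 30 \left(u - 62\right) = - 30 \left(0 - 62\right) = \left(-30\right) \left(-62\right) = 1860$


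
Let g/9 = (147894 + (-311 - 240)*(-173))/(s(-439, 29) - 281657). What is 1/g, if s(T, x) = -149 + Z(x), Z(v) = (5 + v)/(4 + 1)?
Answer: -1408996/10944765 ≈ -0.12874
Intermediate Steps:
Z(v) = 1 + v/5 (Z(v) = (5 + v)/5 = (5 + v)*(⅕) = 1 + v/5)
s(T, x) = -148 + x/5 (s(T, x) = -149 + (1 + x/5) = -148 + x/5)
g = -10944765/1408996 (g = 9*((147894 + (-311 - 240)*(-173))/((-148 + (⅕)*29) - 281657)) = 9*((147894 - 551*(-173))/((-148 + 29/5) - 281657)) = 9*((147894 + 95323)/(-711/5 - 281657)) = 9*(243217/(-1408996/5)) = 9*(243217*(-5/1408996)) = 9*(-1216085/1408996) = -10944765/1408996 ≈ -7.7678)
1/g = 1/(-10944765/1408996) = -1408996/10944765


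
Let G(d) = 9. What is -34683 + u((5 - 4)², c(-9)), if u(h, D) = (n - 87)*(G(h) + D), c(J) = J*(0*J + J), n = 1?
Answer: -42423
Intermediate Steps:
c(J) = J² (c(J) = J*(0 + J) = J*J = J²)
u(h, D) = -774 - 86*D (u(h, D) = (1 - 87)*(9 + D) = -86*(9 + D) = -774 - 86*D)
-34683 + u((5 - 4)², c(-9)) = -34683 + (-774 - 86*(-9)²) = -34683 + (-774 - 86*81) = -34683 + (-774 - 6966) = -34683 - 7740 = -42423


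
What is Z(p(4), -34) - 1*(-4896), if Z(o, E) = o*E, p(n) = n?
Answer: 4760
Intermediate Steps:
Z(o, E) = E*o
Z(p(4), -34) - 1*(-4896) = -34*4 - 1*(-4896) = -136 + 4896 = 4760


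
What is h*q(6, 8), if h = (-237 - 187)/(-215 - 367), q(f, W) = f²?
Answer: 2544/97 ≈ 26.227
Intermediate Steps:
h = 212/291 (h = -424/(-582) = -424*(-1/582) = 212/291 ≈ 0.72852)
h*q(6, 8) = (212/291)*6² = (212/291)*36 = 2544/97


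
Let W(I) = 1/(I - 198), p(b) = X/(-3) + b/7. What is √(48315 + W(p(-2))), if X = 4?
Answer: 3*√5896061362/1048 ≈ 219.81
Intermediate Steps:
p(b) = -4/3 + b/7 (p(b) = 4/(-3) + b/7 = 4*(-⅓) + b*(⅐) = -4/3 + b/7)
W(I) = 1/(-198 + I)
√(48315 + W(p(-2))) = √(48315 + 1/(-198 + (-4/3 + (⅐)*(-2)))) = √(48315 + 1/(-198 + (-4/3 - 2/7))) = √(48315 + 1/(-198 - 34/21)) = √(48315 + 1/(-4192/21)) = √(48315 - 21/4192) = √(202536459/4192) = 3*√5896061362/1048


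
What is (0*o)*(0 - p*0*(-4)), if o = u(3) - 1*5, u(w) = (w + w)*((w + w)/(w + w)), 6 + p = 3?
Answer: 0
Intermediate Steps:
p = -3 (p = -6 + 3 = -3)
u(w) = 2*w (u(w) = (2*w)*((2*w)/((2*w))) = (2*w)*((2*w)*(1/(2*w))) = (2*w)*1 = 2*w)
o = 1 (o = 2*3 - 1*5 = 6 - 5 = 1)
(0*o)*(0 - p*0*(-4)) = (0*1)*(0 - (-3*0)*(-4)) = 0*(0 - 0*(-4)) = 0*(0 - 1*0) = 0*(0 + 0) = 0*0 = 0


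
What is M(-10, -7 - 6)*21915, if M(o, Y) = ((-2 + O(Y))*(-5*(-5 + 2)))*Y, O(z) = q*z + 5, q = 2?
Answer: 98288775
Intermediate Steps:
O(z) = 5 + 2*z (O(z) = 2*z + 5 = 5 + 2*z)
M(o, Y) = Y*(45 + 30*Y) (M(o, Y) = ((-2 + (5 + 2*Y))*(-5*(-5 + 2)))*Y = ((3 + 2*Y)*(-5*(-3)))*Y = ((3 + 2*Y)*15)*Y = (45 + 30*Y)*Y = Y*(45 + 30*Y))
M(-10, -7 - 6)*21915 = (15*(-7 - 6)*(3 + 2*(-7 - 6)))*21915 = (15*(-13)*(3 + 2*(-13)))*21915 = (15*(-13)*(3 - 26))*21915 = (15*(-13)*(-23))*21915 = 4485*21915 = 98288775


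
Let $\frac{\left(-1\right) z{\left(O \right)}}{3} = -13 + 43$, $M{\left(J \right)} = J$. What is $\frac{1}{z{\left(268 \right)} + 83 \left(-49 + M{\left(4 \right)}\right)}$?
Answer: $- \frac{1}{3825} \approx -0.00026144$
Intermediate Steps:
$z{\left(O \right)} = -90$ ($z{\left(O \right)} = - 3 \left(-13 + 43\right) = \left(-3\right) 30 = -90$)
$\frac{1}{z{\left(268 \right)} + 83 \left(-49 + M{\left(4 \right)}\right)} = \frac{1}{-90 + 83 \left(-49 + 4\right)} = \frac{1}{-90 + 83 \left(-45\right)} = \frac{1}{-90 - 3735} = \frac{1}{-3825} = - \frac{1}{3825}$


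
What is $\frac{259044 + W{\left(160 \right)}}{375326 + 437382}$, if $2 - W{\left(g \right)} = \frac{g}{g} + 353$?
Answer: $\frac{64673}{203177} \approx 0.31831$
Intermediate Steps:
$W{\left(g \right)} = -352$ ($W{\left(g \right)} = 2 - \left(\frac{g}{g} + 353\right) = 2 - \left(1 + 353\right) = 2 - 354 = -352$)
$\frac{259044 + W{\left(160 \right)}}{375326 + 437382} = \frac{259044 - 352}{375326 + 437382} = \frac{258692}{812708} = 258692 \cdot \frac{1}{812708} = \frac{64673}{203177}$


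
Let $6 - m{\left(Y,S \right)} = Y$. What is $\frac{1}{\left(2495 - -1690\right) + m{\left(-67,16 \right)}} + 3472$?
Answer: $\frac{14783777}{4258} \approx 3472.0$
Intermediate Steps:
$m{\left(Y,S \right)} = 6 - Y$
$\frac{1}{\left(2495 - -1690\right) + m{\left(-67,16 \right)}} + 3472 = \frac{1}{\left(2495 - -1690\right) + \left(6 - -67\right)} + 3472 = \frac{1}{\left(2495 + 1690\right) + \left(6 + 67\right)} + 3472 = \frac{1}{4185 + 73} + 3472 = \frac{1}{4258} + 3472 = \frac{14783777}{4258}$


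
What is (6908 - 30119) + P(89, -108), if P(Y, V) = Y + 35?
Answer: -23087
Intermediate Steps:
P(Y, V) = 35 + Y
(6908 - 30119) + P(89, -108) = (6908 - 30119) + (35 + 89) = -23211 + 124 = -23087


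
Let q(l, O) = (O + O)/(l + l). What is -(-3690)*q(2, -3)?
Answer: -5535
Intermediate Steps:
q(l, O) = O/l (q(l, O) = (2*O)/((2*l)) = (2*O)*(1/(2*l)) = O/l)
-(-3690)*q(2, -3) = -(-3690)*(-3/2) = -(-3690)*(-3*1/2) = -(-3690)*(-3)/2 = -3690*3/2 = -5535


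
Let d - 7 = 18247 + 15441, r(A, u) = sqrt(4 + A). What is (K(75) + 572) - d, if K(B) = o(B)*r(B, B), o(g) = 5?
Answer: -33123 + 5*sqrt(79) ≈ -33079.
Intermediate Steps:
K(B) = 5*sqrt(4 + B)
d = 33695 (d = 7 + (18247 + 15441) = 7 + 33688 = 33695)
(K(75) + 572) - d = (5*sqrt(4 + 75) + 572) - 1*33695 = (5*sqrt(79) + 572) - 33695 = (572 + 5*sqrt(79)) - 33695 = -33123 + 5*sqrt(79)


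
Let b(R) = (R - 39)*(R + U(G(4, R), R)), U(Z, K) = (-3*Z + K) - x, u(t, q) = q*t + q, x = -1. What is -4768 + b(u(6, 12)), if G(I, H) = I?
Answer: 2297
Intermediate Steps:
u(t, q) = q + q*t
U(Z, K) = 1 + K - 3*Z (U(Z, K) = (-3*Z + K) - 1*(-1) = (K - 3*Z) + 1 = 1 + K - 3*Z)
b(R) = (-39 + R)*(-11 + 2*R) (b(R) = (R - 39)*(R + (1 + R - 3*4)) = (-39 + R)*(R + (1 + R - 12)) = (-39 + R)*(R + (-11 + R)) = (-39 + R)*(-11 + 2*R))
-4768 + b(u(6, 12)) = -4768 + (429 - 1068*(1 + 6) + 2*(12*(1 + 6))**2) = -4768 + (429 - 1068*7 + 2*(12*7)**2) = -4768 + (429 - 89*84 + 2*84**2) = -4768 + (429 - 7476 + 2*7056) = -4768 + (429 - 7476 + 14112) = -4768 + 7065 = 2297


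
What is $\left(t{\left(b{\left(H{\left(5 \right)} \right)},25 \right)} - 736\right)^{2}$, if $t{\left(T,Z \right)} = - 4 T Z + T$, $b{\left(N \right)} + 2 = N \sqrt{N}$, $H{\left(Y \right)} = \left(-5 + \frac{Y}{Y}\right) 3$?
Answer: $-16646684 - 2556576 i \sqrt{3} \approx -1.6647 \cdot 10^{7} - 4.4281 \cdot 10^{6} i$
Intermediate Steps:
$H{\left(Y \right)} = -12$ ($H{\left(Y \right)} = \left(-5 + 1\right) 3 = \left(-4\right) 3 = -12$)
$b{\left(N \right)} = -2 + N^{\frac{3}{2}}$ ($b{\left(N \right)} = -2 + N \sqrt{N} = -2 + N^{\frac{3}{2}}$)
$t{\left(T,Z \right)} = T - 4 T Z$ ($t{\left(T,Z \right)} = - 4 T Z + T = T - 4 T Z$)
$\left(t{\left(b{\left(H{\left(5 \right)} \right)},25 \right)} - 736\right)^{2} = \left(\left(-2 + \left(-12\right)^{\frac{3}{2}}\right) \left(1 - 100\right) - 736\right)^{2} = \left(\left(-2 - 24 i \sqrt{3}\right) \left(1 - 100\right) - 736\right)^{2} = \left(\left(-2 - 24 i \sqrt{3}\right) \left(-99\right) - 736\right)^{2} = \left(\left(198 + 2376 i \sqrt{3}\right) - 736\right)^{2} = \left(-538 + 2376 i \sqrt{3}\right)^{2}$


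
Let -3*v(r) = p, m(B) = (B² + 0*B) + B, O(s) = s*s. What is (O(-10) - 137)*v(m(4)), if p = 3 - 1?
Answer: 74/3 ≈ 24.667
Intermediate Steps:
O(s) = s²
p = 2
m(B) = B + B² (m(B) = (B² + 0) + B = B² + B = B + B²)
v(r) = -⅔ (v(r) = -⅓*2 = -⅔)
(O(-10) - 137)*v(m(4)) = ((-10)² - 137)*(-⅔) = (100 - 137)*(-⅔) = -37*(-⅔) = 74/3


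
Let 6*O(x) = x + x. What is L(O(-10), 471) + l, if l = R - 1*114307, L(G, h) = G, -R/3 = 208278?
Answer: -2217433/3 ≈ -7.3914e+5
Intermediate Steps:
R = -624834 (R = -3*208278 = -624834)
O(x) = x/3 (O(x) = (x + x)/6 = (2*x)/6 = x/3)
l = -739141 (l = -624834 - 1*114307 = -624834 - 114307 = -739141)
L(O(-10), 471) + l = (⅓)*(-10) - 739141 = -10/3 - 739141 = -2217433/3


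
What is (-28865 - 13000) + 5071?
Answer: -36794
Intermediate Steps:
(-28865 - 13000) + 5071 = -41865 + 5071 = -36794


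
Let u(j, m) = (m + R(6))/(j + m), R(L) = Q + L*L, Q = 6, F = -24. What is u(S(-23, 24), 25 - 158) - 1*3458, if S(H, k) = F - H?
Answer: -463281/134 ≈ -3457.3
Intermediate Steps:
S(H, k) = -24 - H
R(L) = 6 + L² (R(L) = 6 + L*L = 6 + L²)
u(j, m) = (42 + m)/(j + m) (u(j, m) = (m + (6 + 6²))/(j + m) = (m + (6 + 36))/(j + m) = (m + 42)/(j + m) = (42 + m)/(j + m))
u(S(-23, 24), 25 - 158) - 1*3458 = (42 + (25 - 158))/((-24 - 1*(-23)) + (25 - 158)) - 1*3458 = (42 - 133)/((-24 + 23) - 133) - 3458 = -91/(-1 - 133) - 3458 = -91/(-134) - 3458 = -1/134*(-91) - 3458 = 91/134 - 3458 = -463281/134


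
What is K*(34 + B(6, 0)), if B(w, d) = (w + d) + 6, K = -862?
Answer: -39652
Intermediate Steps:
B(w, d) = 6 + d + w (B(w, d) = (d + w) + 6 = 6 + d + w)
K*(34 + B(6, 0)) = -862*(34 + (6 + 0 + 6)) = -862*(34 + 12) = -862*46 = -39652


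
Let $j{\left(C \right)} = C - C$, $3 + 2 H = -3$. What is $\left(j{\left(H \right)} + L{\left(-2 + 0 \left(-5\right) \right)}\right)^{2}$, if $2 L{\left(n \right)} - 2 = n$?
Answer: $0$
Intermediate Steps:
$H = -3$ ($H = - \frac{3}{2} + \frac{1}{2} \left(-3\right) = - \frac{3}{2} - \frac{3}{2} = -3$)
$L{\left(n \right)} = 1 + \frac{n}{2}$
$j{\left(C \right)} = 0$
$\left(j{\left(H \right)} + L{\left(-2 + 0 \left(-5\right) \right)}\right)^{2} = \left(0 + \left(1 + \frac{-2 + 0 \left(-5\right)}{2}\right)\right)^{2} = \left(0 + \left(1 + \frac{-2 + 0}{2}\right)\right)^{2} = \left(0 + \left(1 + \frac{1}{2} \left(-2\right)\right)\right)^{2} = \left(0 + \left(1 - 1\right)\right)^{2} = \left(0 + 0\right)^{2} = 0^{2} = 0$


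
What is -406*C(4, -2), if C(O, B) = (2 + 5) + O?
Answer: -4466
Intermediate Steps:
C(O, B) = 7 + O
-406*C(4, -2) = -406*(7 + 4) = -406*11 = -4466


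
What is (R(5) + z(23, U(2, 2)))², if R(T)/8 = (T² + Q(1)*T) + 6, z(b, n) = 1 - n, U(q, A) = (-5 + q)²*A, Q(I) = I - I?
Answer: 53361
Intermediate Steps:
Q(I) = 0
U(q, A) = A*(-5 + q)²
R(T) = 48 + 8*T² (R(T) = 8*((T² + 0*T) + 6) = 8*((T² + 0) + 6) = 8*(T² + 6) = 8*(6 + T²) = 48 + 8*T²)
(R(5) + z(23, U(2, 2)))² = ((48 + 8*5²) + (1 - 2*(-5 + 2)²))² = ((48 + 8*25) + (1 - 2*(-3)²))² = ((48 + 200) + (1 - 2*9))² = (248 + (1 - 1*18))² = (248 + (1 - 18))² = (248 - 17)² = 231² = 53361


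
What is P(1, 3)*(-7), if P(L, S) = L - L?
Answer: 0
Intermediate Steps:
P(L, S) = 0
P(1, 3)*(-7) = 0*(-7) = 0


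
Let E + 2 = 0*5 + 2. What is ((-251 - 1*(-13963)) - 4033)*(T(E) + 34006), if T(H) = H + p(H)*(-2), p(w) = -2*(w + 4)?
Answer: 329298938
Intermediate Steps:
p(w) = -8 - 2*w (p(w) = -2*(4 + w) = -8 - 2*w)
E = 0 (E = -2 + (0*5 + 2) = -2 + (0 + 2) = -2 + 2 = 0)
T(H) = 16 + 5*H (T(H) = H + (-8 - 2*H)*(-2) = H + (16 + 4*H) = 16 + 5*H)
((-251 - 1*(-13963)) - 4033)*(T(E) + 34006) = ((-251 - 1*(-13963)) - 4033)*((16 + 5*0) + 34006) = ((-251 + 13963) - 4033)*((16 + 0) + 34006) = (13712 - 4033)*(16 + 34006) = 9679*34022 = 329298938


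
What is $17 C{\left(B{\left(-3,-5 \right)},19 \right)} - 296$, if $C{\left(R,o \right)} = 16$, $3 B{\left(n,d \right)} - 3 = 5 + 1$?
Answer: $-24$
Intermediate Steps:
$B{\left(n,d \right)} = 3$ ($B{\left(n,d \right)} = 1 + \frac{5 + 1}{3} = 1 + \frac{1}{3} \cdot 6 = 1 + 2 = 3$)
$17 C{\left(B{\left(-3,-5 \right)},19 \right)} - 296 = 17 \cdot 16 - 296 = 272 - 296 = -24$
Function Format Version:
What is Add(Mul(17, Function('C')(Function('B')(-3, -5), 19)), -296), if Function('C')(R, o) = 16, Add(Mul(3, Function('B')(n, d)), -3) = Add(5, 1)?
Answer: -24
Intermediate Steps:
Function('B')(n, d) = 3 (Function('B')(n, d) = Add(1, Mul(Rational(1, 3), Add(5, 1))) = Add(1, Mul(Rational(1, 3), 6)) = Add(1, 2) = 3)
Add(Mul(17, Function('C')(Function('B')(-3, -5), 19)), -296) = Add(Mul(17, 16), -296) = Add(272, -296) = -24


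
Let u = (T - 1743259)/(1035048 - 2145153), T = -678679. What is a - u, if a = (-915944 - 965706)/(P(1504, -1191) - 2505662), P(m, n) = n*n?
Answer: -544255903528/1206885064005 ≈ -0.45096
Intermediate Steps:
P(m, n) = n²
a = 1881650/1087181 (a = (-915944 - 965706)/((-1191)² - 2505662) = -1881650/(1418481 - 2505662) = -1881650/(-1087181) = -1881650*(-1/1087181) = 1881650/1087181 ≈ 1.7308)
u = 2421938/1110105 (u = (-678679 - 1743259)/(1035048 - 2145153) = -2421938/(-1110105) = -2421938*(-1/1110105) = 2421938/1110105 ≈ 2.1817)
a - u = 1881650/1087181 - 1*2421938/1110105 = 1881650/1087181 - 2421938/1110105 = -544255903528/1206885064005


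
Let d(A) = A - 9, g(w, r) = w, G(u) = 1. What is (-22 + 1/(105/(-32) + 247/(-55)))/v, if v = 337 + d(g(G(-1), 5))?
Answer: -302698/4500391 ≈ -0.067260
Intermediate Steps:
d(A) = -9 + A
v = 329 (v = 337 + (-9 + 1) = 337 - 8 = 329)
(-22 + 1/(105/(-32) + 247/(-55)))/v = (-22 + 1/(105/(-32) + 247/(-55)))/329 = (-22 + 1/(105*(-1/32) + 247*(-1/55)))*(1/329) = (-22 + 1/(-105/32 - 247/55))*(1/329) = (-22 + 1/(-13679/1760))*(1/329) = (-22 - 1760/13679)*(1/329) = -302698/13679*1/329 = -302698/4500391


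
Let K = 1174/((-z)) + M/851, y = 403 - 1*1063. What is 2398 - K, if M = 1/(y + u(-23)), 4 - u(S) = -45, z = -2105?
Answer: 2624043504081/1094517905 ≈ 2397.4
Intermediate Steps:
y = -660 (y = 403 - 1063 = -660)
u(S) = 49 (u(S) = 4 - 1*(-45) = 4 + 45 = 49)
M = -1/611 (M = 1/(-660 + 49) = 1/(-611) = -1/611 ≈ -0.0016367)
K = 610432109/1094517905 (K = 1174/((-1*(-2105))) - 1/611/851 = 1174/2105 - 1/611*1/851 = 1174*(1/2105) - 1/519961 = 1174/2105 - 1/519961 = 610432109/1094517905 ≈ 0.55772)
2398 - K = 2398 - 1*610432109/1094517905 = 2398 - 610432109/1094517905 = 2624043504081/1094517905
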